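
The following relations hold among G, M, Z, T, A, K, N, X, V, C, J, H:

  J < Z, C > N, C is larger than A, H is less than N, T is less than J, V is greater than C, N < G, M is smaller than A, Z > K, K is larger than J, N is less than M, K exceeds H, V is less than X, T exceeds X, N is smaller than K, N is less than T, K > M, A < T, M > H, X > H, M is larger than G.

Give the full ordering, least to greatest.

Nothing is placed below H, so it is least; from there H < N; N < G; G < M; M < A; A < C; C < V; V < X; X < T; T < J; J < K; K < Z, each given directly.

H < N < G < M < A < C < V < X < T < J < K < Z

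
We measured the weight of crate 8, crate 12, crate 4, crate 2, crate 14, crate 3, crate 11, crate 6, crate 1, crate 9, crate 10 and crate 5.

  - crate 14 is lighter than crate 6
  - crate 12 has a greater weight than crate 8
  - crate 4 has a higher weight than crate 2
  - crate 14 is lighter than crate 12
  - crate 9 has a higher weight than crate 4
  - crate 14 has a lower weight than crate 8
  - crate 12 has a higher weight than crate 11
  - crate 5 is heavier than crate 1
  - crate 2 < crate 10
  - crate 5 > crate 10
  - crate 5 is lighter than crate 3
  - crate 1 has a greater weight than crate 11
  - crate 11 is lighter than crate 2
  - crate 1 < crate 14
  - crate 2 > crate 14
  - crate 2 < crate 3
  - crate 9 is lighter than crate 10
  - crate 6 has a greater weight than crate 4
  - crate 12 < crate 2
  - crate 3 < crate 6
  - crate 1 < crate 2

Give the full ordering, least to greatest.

The consecutive links are each given: crate 11 < crate 1; crate 1 < crate 14; crate 14 < crate 8; crate 8 < crate 12; crate 12 < crate 2; crate 2 < crate 4; crate 4 < crate 9; crate 9 < crate 10; crate 10 < crate 5; crate 5 < crate 3; crate 3 < crate 6.

crate 11 < crate 1 < crate 14 < crate 8 < crate 12 < crate 2 < crate 4 < crate 9 < crate 10 < crate 5 < crate 3 < crate 6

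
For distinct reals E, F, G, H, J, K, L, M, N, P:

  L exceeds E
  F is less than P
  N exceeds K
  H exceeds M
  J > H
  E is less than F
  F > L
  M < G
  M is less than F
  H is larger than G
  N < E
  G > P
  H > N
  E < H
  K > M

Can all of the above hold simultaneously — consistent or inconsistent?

The single ordering M < K < N < E < L < F < P < G < H < J satisfies every listed relation, so no contradiction arises.

consistent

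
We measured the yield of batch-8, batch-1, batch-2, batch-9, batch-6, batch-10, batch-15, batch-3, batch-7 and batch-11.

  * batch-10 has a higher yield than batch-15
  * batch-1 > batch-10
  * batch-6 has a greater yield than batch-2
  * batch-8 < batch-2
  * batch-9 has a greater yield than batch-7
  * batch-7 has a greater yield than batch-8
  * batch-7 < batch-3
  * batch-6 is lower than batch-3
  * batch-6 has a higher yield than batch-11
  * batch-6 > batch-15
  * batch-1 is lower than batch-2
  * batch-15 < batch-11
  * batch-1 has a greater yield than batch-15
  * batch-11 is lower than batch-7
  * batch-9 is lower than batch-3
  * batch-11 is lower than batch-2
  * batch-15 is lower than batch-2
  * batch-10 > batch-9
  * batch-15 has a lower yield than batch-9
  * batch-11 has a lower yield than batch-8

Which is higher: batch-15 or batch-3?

batch-15 < batch-11 < batch-8 < batch-7 < batch-9 < batch-10 < batch-1 < batch-2 < batch-6 < batch-3, by transitivity through batch-11, batch-8, batch-7, batch-9, batch-10, batch-1, batch-2, batch-6.
So batch-15 < batch-3; batch-3 is the higher of the two.

batch-3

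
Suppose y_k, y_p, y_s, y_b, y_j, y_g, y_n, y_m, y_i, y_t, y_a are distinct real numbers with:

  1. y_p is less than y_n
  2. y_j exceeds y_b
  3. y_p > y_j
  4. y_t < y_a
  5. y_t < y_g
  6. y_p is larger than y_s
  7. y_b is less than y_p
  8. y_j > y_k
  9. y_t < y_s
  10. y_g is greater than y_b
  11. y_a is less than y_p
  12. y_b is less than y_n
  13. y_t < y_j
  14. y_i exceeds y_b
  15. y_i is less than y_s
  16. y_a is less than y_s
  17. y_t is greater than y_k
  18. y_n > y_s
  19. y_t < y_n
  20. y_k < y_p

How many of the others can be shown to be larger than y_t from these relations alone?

Directly above y_t: y_j, y_g, y_a, y_s, y_n.
One step further: y_p (6 so far).
No other element is forced above y_t by the given relations, so the count is 6.

6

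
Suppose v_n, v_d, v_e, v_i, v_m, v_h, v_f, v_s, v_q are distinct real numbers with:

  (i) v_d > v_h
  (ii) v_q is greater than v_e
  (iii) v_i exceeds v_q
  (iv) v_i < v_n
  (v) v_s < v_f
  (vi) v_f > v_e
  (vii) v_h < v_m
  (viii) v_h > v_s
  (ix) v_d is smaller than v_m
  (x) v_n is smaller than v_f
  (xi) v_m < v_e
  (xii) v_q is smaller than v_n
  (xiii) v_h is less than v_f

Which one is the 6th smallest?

v_q

The consecutive relations fix a unique order: v_s < v_h < v_d < v_m < v_e < v_q < v_i < v_n < v_f.
The 6th smallest is v_q.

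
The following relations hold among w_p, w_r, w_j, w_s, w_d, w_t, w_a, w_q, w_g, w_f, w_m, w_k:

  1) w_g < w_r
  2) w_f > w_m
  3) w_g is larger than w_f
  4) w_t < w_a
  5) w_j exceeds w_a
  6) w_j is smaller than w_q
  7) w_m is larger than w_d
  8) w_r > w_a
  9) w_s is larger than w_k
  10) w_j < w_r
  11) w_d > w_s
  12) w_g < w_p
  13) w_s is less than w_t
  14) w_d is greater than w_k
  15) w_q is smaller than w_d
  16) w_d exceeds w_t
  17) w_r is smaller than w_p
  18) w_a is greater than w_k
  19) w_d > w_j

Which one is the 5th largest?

Chaining the given pairs: w_k < w_s < w_t < w_a < w_j < w_q < w_d < w_m < w_f < w_g < w_r < w_p.
Counting 5 from the largest end gives w_m.

w_m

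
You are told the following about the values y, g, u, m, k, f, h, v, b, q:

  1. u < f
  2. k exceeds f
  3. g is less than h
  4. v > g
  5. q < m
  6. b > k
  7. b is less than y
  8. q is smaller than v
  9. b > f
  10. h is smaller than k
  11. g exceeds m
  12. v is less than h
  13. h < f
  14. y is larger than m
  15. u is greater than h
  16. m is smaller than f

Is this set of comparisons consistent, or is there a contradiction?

The single ordering q < m < g < v < h < u < f < k < b < y satisfies every listed relation, so no contradiction arises.

consistent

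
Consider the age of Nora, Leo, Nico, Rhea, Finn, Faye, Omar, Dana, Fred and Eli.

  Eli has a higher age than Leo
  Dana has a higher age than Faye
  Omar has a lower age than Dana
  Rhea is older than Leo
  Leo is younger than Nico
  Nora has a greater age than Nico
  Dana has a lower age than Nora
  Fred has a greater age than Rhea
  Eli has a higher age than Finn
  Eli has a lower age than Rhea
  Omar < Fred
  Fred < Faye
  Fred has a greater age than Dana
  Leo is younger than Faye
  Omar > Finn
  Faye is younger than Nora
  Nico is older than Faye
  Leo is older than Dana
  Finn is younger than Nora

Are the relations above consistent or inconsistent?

inconsistent

Chaining the given relations yields Dana < Leo < Eli < Rhea < Fred < Faye, so Dana < Faye. But one relation states Faye < Dana. These cannot both hold.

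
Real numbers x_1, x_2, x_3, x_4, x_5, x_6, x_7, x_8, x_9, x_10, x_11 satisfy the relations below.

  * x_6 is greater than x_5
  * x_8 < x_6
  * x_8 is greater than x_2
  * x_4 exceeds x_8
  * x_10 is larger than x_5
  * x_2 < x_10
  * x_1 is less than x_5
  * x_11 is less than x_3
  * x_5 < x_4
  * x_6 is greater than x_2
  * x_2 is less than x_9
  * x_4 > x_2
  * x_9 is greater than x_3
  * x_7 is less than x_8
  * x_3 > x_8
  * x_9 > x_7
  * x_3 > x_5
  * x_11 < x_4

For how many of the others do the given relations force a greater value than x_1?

From x_1 the given relations immediately reach x_5.
From those, x_4, x_10, x_3, x_6 — 5 in total.
From those, x_9 — 6 in total.
No other element is forced above x_1 by the given relations, so the count is 6.

6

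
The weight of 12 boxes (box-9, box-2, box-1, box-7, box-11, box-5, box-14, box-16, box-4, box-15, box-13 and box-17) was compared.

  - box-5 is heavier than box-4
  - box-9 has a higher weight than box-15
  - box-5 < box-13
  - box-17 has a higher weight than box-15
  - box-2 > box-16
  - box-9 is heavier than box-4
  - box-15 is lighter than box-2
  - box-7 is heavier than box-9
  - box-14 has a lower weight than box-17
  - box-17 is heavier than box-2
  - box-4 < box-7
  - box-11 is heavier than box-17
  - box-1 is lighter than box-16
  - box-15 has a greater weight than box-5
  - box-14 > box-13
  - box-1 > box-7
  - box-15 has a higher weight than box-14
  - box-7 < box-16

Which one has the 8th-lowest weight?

box-1

Chaining the given pairs: box-4 < box-5 < box-13 < box-14 < box-15 < box-9 < box-7 < box-1 < box-16 < box-2 < box-17 < box-11.
Counting 8 from the smallest end gives box-1.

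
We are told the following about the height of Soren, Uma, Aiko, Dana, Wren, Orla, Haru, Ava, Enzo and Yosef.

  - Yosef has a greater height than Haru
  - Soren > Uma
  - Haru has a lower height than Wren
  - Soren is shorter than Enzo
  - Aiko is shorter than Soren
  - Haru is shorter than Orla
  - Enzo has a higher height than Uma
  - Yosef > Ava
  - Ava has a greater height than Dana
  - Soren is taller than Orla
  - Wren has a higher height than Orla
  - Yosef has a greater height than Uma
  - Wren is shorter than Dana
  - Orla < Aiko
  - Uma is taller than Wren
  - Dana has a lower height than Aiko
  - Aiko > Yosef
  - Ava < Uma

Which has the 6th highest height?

Chaining the given pairs: Haru < Orla < Wren < Dana < Ava < Uma < Yosef < Aiko < Soren < Enzo.
Counting 6 from the largest end gives Ava.

Ava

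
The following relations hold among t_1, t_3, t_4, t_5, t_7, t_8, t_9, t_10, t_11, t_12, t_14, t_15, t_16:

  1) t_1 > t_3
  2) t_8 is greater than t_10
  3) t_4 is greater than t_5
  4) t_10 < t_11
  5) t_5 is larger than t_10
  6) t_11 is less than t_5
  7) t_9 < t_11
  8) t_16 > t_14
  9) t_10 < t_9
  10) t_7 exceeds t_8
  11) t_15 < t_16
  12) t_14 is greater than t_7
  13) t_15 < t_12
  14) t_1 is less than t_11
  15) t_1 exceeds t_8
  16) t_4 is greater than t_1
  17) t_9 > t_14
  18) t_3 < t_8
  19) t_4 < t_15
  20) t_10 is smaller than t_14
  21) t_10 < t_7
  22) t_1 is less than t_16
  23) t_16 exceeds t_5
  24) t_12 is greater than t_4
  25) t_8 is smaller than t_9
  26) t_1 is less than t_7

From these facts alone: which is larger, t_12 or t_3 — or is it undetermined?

t_12

t_3 < t_8 and t_8 < t_1 give t_3 < t_1.
Then t_1 < t_7 extends the chain to t_7.
With t_7 < t_14: t_3 < t_8 < t_1 < t_7 < t_14.
Then t_14 < t_9 extends the chain to t_9.
With t_9 < t_11: t_3 < t_8 < t_1 < t_7 < t_14 < t_9 < t_11.
Then t_11 < t_5 extends the chain to t_5.
With t_5 < t_4: t_3 < t_8 < t_1 < t_7 < t_14 < t_9 < t_11 < t_5 < t_4.
Then t_4 < t_15 extends the chain to t_15.
Then t_15 < t_12 extends the chain to t_12.
So t_12 is larger.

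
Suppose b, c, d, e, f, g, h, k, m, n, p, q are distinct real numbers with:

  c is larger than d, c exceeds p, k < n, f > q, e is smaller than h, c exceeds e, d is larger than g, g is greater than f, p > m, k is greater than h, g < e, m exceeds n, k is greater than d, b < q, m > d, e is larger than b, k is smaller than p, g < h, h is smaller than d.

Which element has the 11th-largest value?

Piecing the relations together gives one ordering: b < q < f < g < e < h < d < k < n < m < p < c.
The 11th largest is q.

q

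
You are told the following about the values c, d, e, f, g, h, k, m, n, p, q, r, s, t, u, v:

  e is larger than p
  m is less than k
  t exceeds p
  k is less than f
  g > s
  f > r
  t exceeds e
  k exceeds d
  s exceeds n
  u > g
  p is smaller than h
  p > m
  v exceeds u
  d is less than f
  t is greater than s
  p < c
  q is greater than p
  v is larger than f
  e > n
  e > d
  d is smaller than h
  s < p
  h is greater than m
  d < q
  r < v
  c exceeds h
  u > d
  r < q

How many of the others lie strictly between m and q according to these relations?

Chaining upward from m reaches: k, p, f, h, e, c, t, v.
Chaining downward from q reaches: n, d, r, s, p.
Strictly between m and q are those in both lists: p — 1 element.

1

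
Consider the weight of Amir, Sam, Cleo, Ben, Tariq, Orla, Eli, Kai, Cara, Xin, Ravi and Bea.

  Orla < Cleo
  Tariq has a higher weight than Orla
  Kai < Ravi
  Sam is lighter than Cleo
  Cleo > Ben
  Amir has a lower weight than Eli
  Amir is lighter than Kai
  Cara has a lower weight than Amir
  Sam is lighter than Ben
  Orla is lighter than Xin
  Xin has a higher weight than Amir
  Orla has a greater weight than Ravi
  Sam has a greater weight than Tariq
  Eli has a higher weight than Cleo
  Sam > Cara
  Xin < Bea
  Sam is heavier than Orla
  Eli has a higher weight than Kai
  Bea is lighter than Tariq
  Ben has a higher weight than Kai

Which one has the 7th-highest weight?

Piecing the relations together gives one ordering: Cara < Amir < Kai < Ravi < Orla < Xin < Bea < Tariq < Sam < Ben < Cleo < Eli.
Counting 7 from the largest end gives Xin.

Xin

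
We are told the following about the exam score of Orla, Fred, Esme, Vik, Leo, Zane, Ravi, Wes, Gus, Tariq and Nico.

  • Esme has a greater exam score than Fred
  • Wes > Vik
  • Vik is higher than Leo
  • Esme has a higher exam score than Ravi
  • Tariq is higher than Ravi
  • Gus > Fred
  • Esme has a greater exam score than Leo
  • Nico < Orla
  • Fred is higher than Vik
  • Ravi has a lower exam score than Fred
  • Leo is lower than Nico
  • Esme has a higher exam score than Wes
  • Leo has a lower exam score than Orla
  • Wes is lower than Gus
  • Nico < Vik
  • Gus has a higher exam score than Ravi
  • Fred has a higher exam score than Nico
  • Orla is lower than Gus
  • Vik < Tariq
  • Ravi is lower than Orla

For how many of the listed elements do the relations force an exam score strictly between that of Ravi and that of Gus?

2

The relations place Ravi below Gus. An element lies strictly between them when it is forced above Ravi and also forced below Gus.
Above Ravi: {Orla, Fred, Tariq, Esme}. Below Gus: {Leo, Nico, Vik, Wes, Orla, Fred}.
Intersection: {Orla, Fred} — 2.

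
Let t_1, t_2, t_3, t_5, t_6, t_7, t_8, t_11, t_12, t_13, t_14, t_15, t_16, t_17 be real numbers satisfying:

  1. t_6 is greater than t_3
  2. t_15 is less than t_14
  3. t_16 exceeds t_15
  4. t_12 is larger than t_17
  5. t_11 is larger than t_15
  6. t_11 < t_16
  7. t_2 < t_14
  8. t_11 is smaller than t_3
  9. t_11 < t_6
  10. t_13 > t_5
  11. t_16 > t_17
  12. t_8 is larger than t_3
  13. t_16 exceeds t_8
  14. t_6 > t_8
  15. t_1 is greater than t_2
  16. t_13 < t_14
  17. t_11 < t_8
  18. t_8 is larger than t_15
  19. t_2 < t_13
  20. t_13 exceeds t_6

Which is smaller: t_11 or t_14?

t_11 < t_3 and t_3 < t_8 give t_11 < t_8.
With t_8 < t_6: t_11 < t_3 < t_8 < t_6.
With t_6 < t_13: t_11 < t_3 < t_8 < t_6 < t_13.
With t_13 < t_14: t_11 < t_3 < t_8 < t_6 < t_13 < t_14.
So t_11 < t_14; t_11 is the smaller of the two.

t_11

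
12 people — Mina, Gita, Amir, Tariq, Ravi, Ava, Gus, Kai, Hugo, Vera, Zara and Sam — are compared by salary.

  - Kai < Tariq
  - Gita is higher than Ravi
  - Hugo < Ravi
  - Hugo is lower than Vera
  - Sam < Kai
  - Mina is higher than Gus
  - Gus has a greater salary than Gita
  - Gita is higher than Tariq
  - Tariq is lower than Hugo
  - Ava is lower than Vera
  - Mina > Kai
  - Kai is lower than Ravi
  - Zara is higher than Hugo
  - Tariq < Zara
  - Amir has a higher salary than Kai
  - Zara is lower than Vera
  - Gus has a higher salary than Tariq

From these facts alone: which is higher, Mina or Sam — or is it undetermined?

Sam < Kai < Tariq < Hugo < Ravi < Gita < Gus < Mina, by transitivity through Kai, Tariq, Hugo, Ravi, Gita, Gus.
So Mina is higher.

Mina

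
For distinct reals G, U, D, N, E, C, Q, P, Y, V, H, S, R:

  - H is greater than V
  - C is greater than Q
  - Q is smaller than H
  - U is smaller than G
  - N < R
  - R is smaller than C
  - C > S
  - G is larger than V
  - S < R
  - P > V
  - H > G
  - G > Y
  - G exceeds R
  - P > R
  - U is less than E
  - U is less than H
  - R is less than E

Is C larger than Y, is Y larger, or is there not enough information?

undetermined

Following every chain through Y: above Y we get G, H.
C is not reached, and no chain runs the other way from C to Y.
So the given relations leave the order of Y and C undetermined.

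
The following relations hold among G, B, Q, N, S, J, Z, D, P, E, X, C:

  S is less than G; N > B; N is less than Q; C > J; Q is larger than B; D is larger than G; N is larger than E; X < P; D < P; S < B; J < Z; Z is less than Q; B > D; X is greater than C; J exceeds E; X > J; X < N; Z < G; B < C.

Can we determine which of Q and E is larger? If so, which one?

Link the given pairs in sequence: E < J; J < Z; Z < G; G < D; D < B; B < C; C < X; X < N; N < Q.
Together: E < J < Z < G < D < B < C < X < N < Q.
So Q is larger.

Q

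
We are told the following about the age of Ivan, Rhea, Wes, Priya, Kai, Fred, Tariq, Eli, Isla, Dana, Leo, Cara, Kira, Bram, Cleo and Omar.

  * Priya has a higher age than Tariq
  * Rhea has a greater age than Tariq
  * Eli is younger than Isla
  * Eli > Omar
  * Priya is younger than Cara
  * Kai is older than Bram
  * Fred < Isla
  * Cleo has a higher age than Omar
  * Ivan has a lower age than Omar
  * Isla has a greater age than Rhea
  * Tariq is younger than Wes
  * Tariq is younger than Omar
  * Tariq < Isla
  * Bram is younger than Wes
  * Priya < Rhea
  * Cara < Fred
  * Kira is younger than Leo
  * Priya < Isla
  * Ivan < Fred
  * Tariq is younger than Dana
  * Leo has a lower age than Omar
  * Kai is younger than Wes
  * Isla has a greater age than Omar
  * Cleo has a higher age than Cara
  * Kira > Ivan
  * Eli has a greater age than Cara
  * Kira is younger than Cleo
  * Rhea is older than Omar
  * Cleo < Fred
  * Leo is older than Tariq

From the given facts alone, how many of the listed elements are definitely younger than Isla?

11

From Isla the given relations immediately reach Tariq, Priya, Omar, Eli, Rhea, Fred.
From those, Ivan, Cara, Leo, Cleo — 10 in total.
From those, Kira — 11 in total.
Nothing else is reachable below Isla; 11 in all.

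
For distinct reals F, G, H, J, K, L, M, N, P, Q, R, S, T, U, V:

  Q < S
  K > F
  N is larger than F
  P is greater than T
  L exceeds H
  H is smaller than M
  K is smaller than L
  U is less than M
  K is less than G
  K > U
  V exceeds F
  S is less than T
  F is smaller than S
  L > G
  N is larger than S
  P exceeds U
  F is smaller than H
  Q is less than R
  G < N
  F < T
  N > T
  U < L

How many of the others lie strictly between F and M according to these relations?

1

Chaining upward from F reaches: H, K, S, G, V, T, P, L, N.
Chaining downward from M reaches: U, H.
Strictly between F and M are those in both lists: H — 1 element.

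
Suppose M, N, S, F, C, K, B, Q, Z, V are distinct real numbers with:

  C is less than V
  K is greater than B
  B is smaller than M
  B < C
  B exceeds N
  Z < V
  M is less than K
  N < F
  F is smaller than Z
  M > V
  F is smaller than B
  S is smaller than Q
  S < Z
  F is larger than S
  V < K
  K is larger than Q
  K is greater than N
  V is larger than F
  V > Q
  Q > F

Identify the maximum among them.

K

N is not greatest since N < F; S is not greatest since S < Z; F is not greatest since F < Q; B is not greatest since B < K; Q is not greatest since Q < K; C is not greatest since C < V; Z is not greatest since Z < V; V is not greatest since V < K; M is not greatest since M < K.
Only K has nothing above it, so K is the maximum.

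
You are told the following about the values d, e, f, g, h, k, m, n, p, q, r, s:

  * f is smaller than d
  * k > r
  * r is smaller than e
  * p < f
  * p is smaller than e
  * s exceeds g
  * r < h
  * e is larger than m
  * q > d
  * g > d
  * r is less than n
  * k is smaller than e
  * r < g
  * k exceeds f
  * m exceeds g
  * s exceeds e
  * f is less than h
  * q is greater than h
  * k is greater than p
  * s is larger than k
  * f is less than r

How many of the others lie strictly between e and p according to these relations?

6

Chaining upward from p reaches: f, r, d, g, h, m, q, k, n, s.
Chaining downward from e reaches: f, r, d, g, m, k.
Strictly between p and e are those in both lists: f, r, d, g, m, k — 6 elements.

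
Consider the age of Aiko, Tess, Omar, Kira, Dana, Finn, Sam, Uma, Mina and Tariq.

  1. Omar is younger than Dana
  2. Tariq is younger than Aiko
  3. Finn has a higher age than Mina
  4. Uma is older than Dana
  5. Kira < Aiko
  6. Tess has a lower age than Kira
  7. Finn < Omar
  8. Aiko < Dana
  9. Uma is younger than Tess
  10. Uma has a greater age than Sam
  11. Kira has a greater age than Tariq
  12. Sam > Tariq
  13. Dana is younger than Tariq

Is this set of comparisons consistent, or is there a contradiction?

inconsistent

We have Aiko < Dana stated directly, yet also Dana < Tariq < Sam < Uma < Tess < Kira < Aiko by chaining the others — so Dana < Aiko. Contradiction.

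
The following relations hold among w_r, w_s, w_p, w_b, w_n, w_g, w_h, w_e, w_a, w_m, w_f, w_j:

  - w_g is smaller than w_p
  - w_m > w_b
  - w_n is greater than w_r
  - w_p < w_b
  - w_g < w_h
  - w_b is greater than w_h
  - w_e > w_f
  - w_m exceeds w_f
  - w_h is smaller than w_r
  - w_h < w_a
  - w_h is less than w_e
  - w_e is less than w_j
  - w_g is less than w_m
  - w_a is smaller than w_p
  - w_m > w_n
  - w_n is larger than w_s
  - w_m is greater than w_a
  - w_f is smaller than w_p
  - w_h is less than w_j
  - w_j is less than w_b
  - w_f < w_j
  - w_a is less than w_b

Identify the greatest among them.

Chaining downward from w_m: directly below it, w_g, w_a, w_f, w_n, w_b; then w_h, w_r, w_s, w_p, w_j; then w_e.
That covers every other element, and nothing is given above w_m, so w_m is the greatest.

w_m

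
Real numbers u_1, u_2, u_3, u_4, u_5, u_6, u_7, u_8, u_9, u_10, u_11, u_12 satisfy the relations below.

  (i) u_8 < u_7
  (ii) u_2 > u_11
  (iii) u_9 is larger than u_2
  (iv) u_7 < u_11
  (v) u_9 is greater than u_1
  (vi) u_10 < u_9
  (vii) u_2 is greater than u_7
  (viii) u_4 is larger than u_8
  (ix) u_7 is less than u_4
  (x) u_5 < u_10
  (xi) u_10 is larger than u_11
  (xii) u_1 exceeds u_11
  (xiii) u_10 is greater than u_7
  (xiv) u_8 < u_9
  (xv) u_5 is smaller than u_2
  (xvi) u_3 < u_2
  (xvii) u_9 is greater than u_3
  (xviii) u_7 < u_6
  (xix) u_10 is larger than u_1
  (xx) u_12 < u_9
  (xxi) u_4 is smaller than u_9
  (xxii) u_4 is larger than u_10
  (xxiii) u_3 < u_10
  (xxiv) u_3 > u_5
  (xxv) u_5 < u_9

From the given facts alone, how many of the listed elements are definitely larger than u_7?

7

The elements the relations force above u_7 are u_11, u_1, u_2, u_6, u_10, u_4, u_9 — no chain reaches any other.
That is 7.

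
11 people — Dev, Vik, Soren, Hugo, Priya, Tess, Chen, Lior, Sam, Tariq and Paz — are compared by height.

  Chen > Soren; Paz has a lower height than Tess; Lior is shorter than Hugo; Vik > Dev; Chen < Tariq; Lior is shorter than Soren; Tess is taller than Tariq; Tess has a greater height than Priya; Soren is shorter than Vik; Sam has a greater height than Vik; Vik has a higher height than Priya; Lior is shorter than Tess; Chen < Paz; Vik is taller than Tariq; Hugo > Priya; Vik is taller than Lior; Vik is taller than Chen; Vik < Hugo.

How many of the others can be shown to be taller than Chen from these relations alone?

6

Directly above Chen: Paz, Tariq, Vik.
One step further: Hugo, Sam, Tess (6 so far).
No other element is forced above Chen by the given relations, so the count is 6.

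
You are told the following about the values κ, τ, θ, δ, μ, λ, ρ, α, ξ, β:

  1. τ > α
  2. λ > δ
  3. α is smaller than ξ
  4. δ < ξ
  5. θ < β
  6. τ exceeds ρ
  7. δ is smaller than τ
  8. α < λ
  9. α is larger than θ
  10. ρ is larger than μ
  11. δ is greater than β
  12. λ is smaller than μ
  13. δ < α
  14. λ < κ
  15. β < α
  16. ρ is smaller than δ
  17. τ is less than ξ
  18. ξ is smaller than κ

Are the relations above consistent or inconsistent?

inconsistent

We have ρ < δ stated directly, yet also δ < α < λ < μ < ρ by chaining the others — so δ < ρ. Contradiction.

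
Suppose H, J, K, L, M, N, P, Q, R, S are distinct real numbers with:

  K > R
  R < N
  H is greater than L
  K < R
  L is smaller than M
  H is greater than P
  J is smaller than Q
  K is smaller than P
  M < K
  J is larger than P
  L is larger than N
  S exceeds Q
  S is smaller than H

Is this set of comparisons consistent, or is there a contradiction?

We have K < R stated directly, yet also R < N < L < M < K by chaining the others — so R < K. Contradiction.

inconsistent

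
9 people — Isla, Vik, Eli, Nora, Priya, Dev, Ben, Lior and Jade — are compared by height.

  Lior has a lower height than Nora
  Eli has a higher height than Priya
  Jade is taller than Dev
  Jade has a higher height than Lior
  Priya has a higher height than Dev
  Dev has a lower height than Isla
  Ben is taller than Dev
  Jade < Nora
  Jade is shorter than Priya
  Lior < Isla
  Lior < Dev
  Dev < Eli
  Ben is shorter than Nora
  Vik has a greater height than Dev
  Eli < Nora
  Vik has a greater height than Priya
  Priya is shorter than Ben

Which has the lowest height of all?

Lior

Dev is not least since Lior < Dev; Jade is not least since Dev < Jade; Priya is not least since Jade < Priya; Eli is not least since Priya < Eli; Ben is not least since Dev < Ben; Nora is not least since Eli < Nora; Isla is not least since Lior < Isla; Vik is not least since Priya < Vik.
Only Lior has nothing below it, so Lior is the lowest height.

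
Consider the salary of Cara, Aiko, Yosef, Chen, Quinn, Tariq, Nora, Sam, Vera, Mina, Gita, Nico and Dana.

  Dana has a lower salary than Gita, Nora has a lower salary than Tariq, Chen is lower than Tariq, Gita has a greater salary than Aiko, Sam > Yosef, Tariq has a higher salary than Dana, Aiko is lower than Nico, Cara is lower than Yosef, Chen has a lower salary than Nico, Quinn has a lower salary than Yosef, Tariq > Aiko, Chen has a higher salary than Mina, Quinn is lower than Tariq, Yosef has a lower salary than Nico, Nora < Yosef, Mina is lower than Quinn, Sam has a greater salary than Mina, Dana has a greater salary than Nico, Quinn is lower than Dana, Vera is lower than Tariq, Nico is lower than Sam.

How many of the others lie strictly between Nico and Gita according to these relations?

The relations place Nico below Gita. An element lies strictly between them when it is forced above Nico and also forced below Gita.
Above Nico: {Sam, Dana, Tariq}. Below Gita: {Aiko, Mina, Quinn, Nora, Chen, Cara, Yosef, Dana}.
Intersection: {Dana} — 1.

1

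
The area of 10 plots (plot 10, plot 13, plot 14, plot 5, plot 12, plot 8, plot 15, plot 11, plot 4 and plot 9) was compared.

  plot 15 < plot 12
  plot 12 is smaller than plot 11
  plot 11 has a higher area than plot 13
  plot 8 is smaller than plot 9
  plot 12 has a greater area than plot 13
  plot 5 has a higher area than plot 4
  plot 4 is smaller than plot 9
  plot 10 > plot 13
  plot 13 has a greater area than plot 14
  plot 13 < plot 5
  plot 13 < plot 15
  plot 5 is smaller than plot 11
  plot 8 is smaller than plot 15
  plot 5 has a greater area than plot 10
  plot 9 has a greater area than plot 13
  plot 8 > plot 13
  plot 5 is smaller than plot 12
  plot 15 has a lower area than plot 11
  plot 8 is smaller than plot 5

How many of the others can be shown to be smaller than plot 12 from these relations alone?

7

From plot 12 the given relations immediately reach plot 13, plot 15, plot 5.
From those, plot 14, plot 4, plot 8, plot 10 — 7 in total.
No other element is forced below plot 12 by the given relations, so the count is 7.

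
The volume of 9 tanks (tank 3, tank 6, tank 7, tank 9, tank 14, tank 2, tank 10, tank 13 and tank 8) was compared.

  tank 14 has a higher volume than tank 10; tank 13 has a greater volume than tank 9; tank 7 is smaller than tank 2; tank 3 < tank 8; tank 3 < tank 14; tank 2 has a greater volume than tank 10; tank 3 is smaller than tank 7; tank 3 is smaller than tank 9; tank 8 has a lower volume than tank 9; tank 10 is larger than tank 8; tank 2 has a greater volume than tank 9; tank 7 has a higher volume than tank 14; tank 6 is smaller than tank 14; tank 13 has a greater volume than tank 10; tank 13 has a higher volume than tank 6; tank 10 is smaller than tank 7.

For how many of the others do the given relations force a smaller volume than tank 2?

From tank 2 the given relations immediately reach tank 9, tank 10, tank 7.
From those, tank 3, tank 8, tank 14 — 6 in total.
From those, tank 6 — 7 in total.
No other element is forced below tank 2 by the given relations, so the count is 7.

7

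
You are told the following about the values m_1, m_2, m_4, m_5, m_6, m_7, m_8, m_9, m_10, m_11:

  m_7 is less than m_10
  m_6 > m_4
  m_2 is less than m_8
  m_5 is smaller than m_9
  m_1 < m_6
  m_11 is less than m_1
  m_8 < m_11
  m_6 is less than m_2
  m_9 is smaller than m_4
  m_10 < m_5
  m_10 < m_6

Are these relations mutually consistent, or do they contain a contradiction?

We have m_1 < m_6 stated directly, yet also m_6 < m_2 < m_8 < m_11 < m_1 by chaining the others — so m_6 < m_1. Contradiction.

inconsistent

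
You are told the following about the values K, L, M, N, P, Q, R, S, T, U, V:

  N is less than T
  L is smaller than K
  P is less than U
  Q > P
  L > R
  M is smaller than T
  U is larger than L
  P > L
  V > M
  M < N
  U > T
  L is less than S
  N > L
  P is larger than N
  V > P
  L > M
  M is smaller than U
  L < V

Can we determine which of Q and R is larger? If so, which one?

R < L and L < N give R < N.
With N < P: R < L < N < P.
Then P < Q extends the chain to Q.
So Q is larger.

Q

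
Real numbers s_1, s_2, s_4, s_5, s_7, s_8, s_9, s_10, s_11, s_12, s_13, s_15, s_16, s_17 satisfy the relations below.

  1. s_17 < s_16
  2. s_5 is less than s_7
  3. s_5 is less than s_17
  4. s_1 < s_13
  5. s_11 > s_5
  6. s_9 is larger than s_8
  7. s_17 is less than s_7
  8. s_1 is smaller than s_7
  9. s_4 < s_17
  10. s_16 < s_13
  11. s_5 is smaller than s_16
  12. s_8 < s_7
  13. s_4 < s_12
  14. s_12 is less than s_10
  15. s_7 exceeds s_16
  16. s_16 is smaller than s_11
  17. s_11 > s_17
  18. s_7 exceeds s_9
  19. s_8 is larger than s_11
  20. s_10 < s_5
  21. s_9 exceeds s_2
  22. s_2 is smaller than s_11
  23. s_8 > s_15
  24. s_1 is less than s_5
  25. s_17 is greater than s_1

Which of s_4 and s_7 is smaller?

s_4

s_4 < s_12 and s_12 < s_10 give s_4 < s_10.
With s_10 < s_5: s_4 < s_12 < s_10 < s_5.
With s_5 < s_17: s_4 < s_12 < s_10 < s_5 < s_17.
With s_17 < s_16: s_4 < s_12 < s_10 < s_5 < s_17 < s_16.
With s_16 < s_11: s_4 < s_12 < s_10 < s_5 < s_17 < s_16 < s_11.
With s_11 < s_8: s_4 < s_12 < s_10 < s_5 < s_17 < s_16 < s_11 < s_8.
Then s_8 < s_9 extends the chain to s_9.
With s_9 < s_7: s_4 < s_12 < s_10 < s_5 < s_17 < s_16 < s_11 < s_8 < s_9 < s_7.
So s_4 < s_7; s_4 is the smaller of the two.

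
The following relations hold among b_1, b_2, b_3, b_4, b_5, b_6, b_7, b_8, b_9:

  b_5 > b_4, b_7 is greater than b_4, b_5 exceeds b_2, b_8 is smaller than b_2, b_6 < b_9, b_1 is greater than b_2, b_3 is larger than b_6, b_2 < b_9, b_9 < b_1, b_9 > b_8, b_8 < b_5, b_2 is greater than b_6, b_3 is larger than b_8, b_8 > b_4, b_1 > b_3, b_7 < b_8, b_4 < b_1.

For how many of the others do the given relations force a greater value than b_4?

7

The elements the relations force above b_4 are b_7, b_8, b_3, b_2, b_9, b_5, b_1 — no chain reaches any other.
That is 7.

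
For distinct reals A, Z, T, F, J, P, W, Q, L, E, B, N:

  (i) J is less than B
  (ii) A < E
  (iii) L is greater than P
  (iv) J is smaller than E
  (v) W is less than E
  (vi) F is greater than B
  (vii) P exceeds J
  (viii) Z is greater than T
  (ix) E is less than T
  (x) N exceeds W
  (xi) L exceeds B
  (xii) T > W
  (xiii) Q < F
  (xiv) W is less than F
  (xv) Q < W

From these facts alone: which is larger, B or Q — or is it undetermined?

undetermined

Following every chain through Q: above Q we get W, E, F, T, N, Z.
B is not reached, and no chain runs the other way from B to Q.
So the given relations leave the order of Q and B undetermined.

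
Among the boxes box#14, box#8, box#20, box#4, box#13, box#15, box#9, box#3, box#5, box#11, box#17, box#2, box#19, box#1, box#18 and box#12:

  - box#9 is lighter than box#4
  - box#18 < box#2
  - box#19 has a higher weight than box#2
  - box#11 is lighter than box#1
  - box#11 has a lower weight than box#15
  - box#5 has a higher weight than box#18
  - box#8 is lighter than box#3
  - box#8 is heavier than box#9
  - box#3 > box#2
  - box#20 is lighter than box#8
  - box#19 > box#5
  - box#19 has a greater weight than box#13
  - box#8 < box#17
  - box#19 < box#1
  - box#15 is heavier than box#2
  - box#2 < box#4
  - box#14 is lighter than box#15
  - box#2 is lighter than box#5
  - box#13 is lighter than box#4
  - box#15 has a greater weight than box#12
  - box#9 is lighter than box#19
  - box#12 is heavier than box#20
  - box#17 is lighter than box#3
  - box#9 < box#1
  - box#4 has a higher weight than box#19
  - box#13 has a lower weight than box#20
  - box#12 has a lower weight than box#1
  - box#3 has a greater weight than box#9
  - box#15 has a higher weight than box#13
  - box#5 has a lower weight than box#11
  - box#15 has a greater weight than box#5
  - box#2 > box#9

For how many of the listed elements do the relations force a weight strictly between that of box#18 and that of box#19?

The relations place box#18 below box#19. An element lies strictly between them when it is forced above box#18 and also forced below box#19.
Above box#18: {box#2, box#5, box#4, box#11, box#3, box#15, box#1}. Below box#19: {box#13, box#9, box#2, box#5}.
Intersection: {box#2, box#5} — 2.

2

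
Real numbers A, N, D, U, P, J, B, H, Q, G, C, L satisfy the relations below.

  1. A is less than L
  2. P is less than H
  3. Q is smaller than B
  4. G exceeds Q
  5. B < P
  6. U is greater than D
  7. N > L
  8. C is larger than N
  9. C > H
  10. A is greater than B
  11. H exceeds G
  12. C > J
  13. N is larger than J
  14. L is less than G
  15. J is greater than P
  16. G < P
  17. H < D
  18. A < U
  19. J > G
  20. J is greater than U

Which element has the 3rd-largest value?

J

Chaining the given pairs: Q < B < A < L < G < P < H < D < U < J < N < C.
Counting 3 from the largest end gives J.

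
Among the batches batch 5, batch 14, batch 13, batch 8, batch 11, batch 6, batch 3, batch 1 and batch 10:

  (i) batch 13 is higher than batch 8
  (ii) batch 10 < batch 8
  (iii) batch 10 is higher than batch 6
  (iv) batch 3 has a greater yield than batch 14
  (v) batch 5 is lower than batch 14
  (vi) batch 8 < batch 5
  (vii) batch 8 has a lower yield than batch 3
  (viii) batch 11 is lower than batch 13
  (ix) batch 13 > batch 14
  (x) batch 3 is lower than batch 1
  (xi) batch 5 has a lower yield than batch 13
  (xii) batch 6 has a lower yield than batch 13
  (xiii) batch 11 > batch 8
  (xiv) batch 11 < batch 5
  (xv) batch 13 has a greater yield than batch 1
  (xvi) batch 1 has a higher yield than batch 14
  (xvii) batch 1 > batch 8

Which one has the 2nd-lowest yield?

batch 10

Chaining the given pairs: batch 6 < batch 10 < batch 8 < batch 11 < batch 5 < batch 14 < batch 3 < batch 1 < batch 13.
Counting 2 from the smallest end gives batch 10.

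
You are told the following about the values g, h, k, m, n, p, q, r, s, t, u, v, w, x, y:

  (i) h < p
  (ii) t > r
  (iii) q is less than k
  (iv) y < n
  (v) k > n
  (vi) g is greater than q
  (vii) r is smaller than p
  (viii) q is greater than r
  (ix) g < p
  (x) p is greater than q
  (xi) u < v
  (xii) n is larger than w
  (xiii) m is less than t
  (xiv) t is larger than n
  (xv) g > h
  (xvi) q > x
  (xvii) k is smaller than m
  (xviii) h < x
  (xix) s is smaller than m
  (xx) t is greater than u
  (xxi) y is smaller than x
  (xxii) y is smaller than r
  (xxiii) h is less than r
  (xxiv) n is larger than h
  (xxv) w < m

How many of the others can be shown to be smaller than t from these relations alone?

The elements the relations force below t are h, y, x, u, w, n, r, q, k, s, m — no chain reaches any other.
That is 11.

11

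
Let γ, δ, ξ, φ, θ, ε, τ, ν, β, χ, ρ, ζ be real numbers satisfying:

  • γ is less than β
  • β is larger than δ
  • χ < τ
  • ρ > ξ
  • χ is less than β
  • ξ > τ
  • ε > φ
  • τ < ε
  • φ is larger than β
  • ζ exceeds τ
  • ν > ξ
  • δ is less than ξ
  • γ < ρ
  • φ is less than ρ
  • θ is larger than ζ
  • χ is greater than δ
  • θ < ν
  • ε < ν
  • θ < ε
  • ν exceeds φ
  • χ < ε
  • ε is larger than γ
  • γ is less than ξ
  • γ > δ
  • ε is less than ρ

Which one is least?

δ

χ is not least since δ < χ; τ is not least since χ < τ; γ is not least since δ < γ; ξ is not least since γ < ξ; ζ is not least since τ < ζ; β is not least since χ < β; φ is not least since β < φ; θ is not least since ζ < θ; ε is not least since θ < ε; ρ is not least since γ < ρ; ν is not least since ε < ν.
Only δ has nothing below it, so δ is the least.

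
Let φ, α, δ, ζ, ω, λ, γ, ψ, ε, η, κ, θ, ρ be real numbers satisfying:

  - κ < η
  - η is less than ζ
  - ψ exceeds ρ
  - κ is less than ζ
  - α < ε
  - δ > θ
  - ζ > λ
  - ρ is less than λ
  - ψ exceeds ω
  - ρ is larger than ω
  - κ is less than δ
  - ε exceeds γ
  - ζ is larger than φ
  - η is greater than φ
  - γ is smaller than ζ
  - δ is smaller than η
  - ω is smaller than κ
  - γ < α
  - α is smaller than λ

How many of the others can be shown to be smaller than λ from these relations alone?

The elements the relations force below λ are ω, ρ, γ, α — no chain reaches any other.
That is 4.

4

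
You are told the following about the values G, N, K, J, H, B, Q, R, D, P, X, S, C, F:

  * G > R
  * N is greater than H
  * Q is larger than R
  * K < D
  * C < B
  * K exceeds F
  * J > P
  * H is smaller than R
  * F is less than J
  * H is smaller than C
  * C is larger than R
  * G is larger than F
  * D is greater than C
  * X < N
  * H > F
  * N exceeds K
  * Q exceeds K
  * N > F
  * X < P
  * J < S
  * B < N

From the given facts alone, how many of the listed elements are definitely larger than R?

The elements the relations force above R are C, G, D, B, Q, N — no chain reaches any other.
That is 6.

6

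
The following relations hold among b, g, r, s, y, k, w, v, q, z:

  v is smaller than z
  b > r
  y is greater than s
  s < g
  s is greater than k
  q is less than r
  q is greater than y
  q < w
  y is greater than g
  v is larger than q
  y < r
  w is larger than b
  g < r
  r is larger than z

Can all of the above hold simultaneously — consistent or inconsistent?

consistent

Every relation is compatible with k < s < g < y < q < v < z < r < b < w; the set is consistent.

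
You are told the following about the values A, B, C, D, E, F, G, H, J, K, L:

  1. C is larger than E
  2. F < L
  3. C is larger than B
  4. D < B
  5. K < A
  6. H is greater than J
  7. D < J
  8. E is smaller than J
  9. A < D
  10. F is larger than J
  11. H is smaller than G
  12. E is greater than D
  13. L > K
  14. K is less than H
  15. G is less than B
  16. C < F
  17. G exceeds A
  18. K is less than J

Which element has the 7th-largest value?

J

The consecutive relations fix a unique order: K < A < D < E < J < H < G < B < C < F < L.
Counting 7 from the largest end gives J.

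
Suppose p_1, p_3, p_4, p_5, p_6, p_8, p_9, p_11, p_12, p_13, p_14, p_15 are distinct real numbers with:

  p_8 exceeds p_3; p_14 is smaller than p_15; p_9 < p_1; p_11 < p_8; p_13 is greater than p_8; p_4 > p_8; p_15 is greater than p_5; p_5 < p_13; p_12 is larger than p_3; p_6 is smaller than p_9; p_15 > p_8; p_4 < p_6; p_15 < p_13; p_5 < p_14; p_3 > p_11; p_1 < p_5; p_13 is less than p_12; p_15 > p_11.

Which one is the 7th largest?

p_9

Piecing the relations together gives one ordering: p_11 < p_3 < p_8 < p_4 < p_6 < p_9 < p_1 < p_5 < p_14 < p_15 < p_13 < p_12.
Counting 7 from the largest end gives p_9.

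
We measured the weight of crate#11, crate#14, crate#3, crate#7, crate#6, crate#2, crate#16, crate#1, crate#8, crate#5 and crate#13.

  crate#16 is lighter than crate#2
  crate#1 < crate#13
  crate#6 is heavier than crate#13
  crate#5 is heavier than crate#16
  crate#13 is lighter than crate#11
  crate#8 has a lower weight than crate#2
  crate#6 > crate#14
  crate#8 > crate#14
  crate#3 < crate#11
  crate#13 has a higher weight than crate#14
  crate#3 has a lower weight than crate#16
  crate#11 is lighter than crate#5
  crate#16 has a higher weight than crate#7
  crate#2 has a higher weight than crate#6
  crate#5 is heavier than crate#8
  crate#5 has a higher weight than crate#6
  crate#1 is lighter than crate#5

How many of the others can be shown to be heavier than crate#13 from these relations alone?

4

From crate#13 the given relations immediately reach crate#11, crate#6.
From those, crate#2, crate#5 — 4 in total.
No other element is forced above crate#13 by the given relations, so the count is 4.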